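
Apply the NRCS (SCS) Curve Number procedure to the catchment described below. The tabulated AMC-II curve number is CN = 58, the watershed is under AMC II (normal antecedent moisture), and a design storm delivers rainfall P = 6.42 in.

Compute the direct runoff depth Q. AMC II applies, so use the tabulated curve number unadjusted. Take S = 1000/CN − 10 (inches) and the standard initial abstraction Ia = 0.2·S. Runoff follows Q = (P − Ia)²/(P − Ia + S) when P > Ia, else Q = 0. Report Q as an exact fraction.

Q = 17323227/8559350 in ≈ 2.024 in

Average conditions: CN = 58 (no AMC adjustment).
S = 1000/58 − 10 = 210/29 in ≈ 7.241 in
Initial abstraction Ia = S/5 = (210/29)/5 = 42/29 ≈ 1.448 in
P − Ia = 6.420 − 1.448 = 7209/1450 ≈ 4.972 in (> 0, runoff occurs)
Runoff Q = (P−Ia)²/(P−Ia+S) = (4.972)²/(4.972+7.241) = 17323227/8559350 ≈ 2.024 in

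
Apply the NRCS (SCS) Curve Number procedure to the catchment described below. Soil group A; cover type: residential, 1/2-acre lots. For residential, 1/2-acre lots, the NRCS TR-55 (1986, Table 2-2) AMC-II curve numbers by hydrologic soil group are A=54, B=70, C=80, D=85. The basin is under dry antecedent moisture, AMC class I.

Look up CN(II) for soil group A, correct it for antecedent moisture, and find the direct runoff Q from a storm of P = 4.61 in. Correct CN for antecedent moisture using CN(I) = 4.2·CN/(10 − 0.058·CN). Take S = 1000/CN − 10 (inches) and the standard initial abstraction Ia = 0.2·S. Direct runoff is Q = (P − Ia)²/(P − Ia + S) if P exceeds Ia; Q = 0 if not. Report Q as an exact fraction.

Q = 985143769/66984642900 in ≈ 0.015 in

NRCS table: residential, 1/2-acre lots, soil group A → CN(II) = 54
CN(I) from CN(II)=54: (4.2·54)/(10 − 0.058·54) = 56700/1717 ≈ 33.023
Retention S: 1000/CN − 10 with CN=33.023 → S = 11500/567 ≈ 20.282 in
Initial abstraction Ia = S/5 = (11500/567)/5 = 2300/567 ≈ 4.056 in
Since P=4.610 > Ia=4.056: effective rainfall P−Ia = 31387/56700 in
Q: (31387/56700)² ÷ (1181387/56700) = 985143769/66984642900 in (≈ 0.015 in)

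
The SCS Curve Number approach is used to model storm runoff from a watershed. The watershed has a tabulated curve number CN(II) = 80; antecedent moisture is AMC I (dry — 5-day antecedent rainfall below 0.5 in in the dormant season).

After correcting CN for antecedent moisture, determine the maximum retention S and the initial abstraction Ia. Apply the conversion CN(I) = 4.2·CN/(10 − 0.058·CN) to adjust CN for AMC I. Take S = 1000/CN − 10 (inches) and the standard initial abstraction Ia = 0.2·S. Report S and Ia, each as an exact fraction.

S = 125/21 in ≈ 5.952 in; Ia = 25/21 in ≈ 1.190 in

Dry (AMC I): CN(I) = 4.2·80/(10 − 0.058·80) = 336/(134/25) = 4200/67 ≈ 62.687
S = 1000/(4200/67) − 10 = 125/21 in ≈ 5.952 in
Ia = 0.2S: 0.2·5.952 = 1.190 in (exactly 25/21)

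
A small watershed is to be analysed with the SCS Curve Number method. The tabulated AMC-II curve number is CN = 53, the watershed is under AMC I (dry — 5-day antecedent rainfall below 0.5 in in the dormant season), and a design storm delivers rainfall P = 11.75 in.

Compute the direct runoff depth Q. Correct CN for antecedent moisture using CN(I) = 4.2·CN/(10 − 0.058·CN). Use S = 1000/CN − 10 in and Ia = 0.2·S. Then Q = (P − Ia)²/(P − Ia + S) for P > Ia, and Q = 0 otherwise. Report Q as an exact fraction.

Q = 23893343/12078276 in ≈ 1.978 in

Adjust CN=53 to AMC I: 4.2·53/(10 − 0.058·53) → (1113/5) ÷ (3463/500) = 111300/3463 ≈ 32.140
Max retention: S = 1000/(111300/3463) − 10 = 23500/1113 in (≈ 21.114 in)
Ia = 0.2S: 0.2·21.114 = 4.223 in (exactly 4700/1113)
P − Ia = 11.750 − 4.223 = 33511/4452 ≈ 7.527 in (> 0, runoff occurs)
Q = (33511/4452)²/((33511/4452) + 23500/1113) = (1122987121/19820304)/(127511/4452) = 23893343/12078276 in ≈ 1.978 in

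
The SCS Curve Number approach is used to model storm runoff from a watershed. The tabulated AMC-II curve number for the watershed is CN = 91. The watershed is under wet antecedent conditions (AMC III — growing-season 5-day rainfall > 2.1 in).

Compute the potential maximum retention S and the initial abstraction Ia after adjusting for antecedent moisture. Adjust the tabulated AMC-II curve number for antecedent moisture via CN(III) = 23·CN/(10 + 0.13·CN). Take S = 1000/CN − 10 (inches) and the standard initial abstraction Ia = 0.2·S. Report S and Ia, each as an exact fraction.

Wet (AMC III): CN(III) = 23·91/(10 + 0.13·91) = 2093/(2183/100) = 209300/2183 ≈ 95.877
Max retention: S = 1000/(209300/2183) − 10 = 900/2093 in (≈ 0.430 in)
Ia = 0.2·(900/2093) = 180/2093 in ≈ 0.086 in

S = 900/2093 in ≈ 0.430 in; Ia = 180/2093 in ≈ 0.086 in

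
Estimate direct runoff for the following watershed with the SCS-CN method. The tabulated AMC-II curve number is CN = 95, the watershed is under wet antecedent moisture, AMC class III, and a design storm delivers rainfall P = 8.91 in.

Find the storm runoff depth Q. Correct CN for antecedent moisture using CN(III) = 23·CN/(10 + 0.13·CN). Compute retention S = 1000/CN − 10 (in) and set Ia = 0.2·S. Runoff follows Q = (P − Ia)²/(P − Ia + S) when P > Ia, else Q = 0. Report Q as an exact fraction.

CN(III) from CN(II)=95: (23·95)/(10 + 0.13·95) = 43700/447 ≈ 97.763
Retention S: 1000/CN − 10 with CN=97.763 → S = 100/437 ≈ 0.229 in
Ia = 0.2·(100/437) = 20/437 in ≈ 0.046 in
P − Ia = 8.910 − 0.046 = 387367/43700 ≈ 8.864 in (> 0, runoff occurs)
Runoff Q = (P−Ia)²/(P−Ia+S) = (8.864)²/(8.864+0.229) = 150053192689/17364937900 ≈ 8.641 in

Q = 150053192689/17364937900 in ≈ 8.641 in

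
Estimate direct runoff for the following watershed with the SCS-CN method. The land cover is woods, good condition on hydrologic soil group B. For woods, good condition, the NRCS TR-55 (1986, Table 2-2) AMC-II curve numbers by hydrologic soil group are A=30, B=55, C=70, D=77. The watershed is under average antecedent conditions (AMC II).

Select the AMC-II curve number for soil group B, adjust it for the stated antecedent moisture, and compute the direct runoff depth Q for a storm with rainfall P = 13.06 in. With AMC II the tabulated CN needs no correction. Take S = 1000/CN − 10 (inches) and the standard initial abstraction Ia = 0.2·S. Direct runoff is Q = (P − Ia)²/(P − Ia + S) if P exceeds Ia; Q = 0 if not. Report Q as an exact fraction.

Q = 39476089/5930650 in ≈ 6.656 in

NRCS table: woods, good condition, soil group B → CN(II) = 55
CN(II) = 55; AMC II needs no correction.
Retention S: 1000/CN − 10 with CN=55.000 → S = 90/11 ≈ 8.182 in
Initial abstraction Ia = S/5 = (90/11)/5 = 18/11 ≈ 1.636 in
Since P=13.060 > Ia=1.636: effective rainfall P−Ia = 6283/550 in
Q: (6283/550)² ÷ (10783/550) = 39476089/5930650 in (≈ 6.656 in)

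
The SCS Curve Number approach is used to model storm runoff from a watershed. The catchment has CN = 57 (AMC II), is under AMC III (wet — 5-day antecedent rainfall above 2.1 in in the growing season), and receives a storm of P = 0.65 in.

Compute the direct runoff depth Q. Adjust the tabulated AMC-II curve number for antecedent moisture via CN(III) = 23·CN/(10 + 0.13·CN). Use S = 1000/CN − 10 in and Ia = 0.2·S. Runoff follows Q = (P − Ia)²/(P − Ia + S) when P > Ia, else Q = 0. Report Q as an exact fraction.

CN(III) from CN(II)=57: (23·57)/(10 + 0.13·57) = 131100/1741 ≈ 75.302
Retention S: 1000/CN − 10 with CN=75.302 → S = 4300/1311 ≈ 3.280 in
Initial abstraction Ia = S/5 = (4300/1311)/5 = 860/1311 ≈ 0.656 in
P = 0.650 ≤ Ia = 0.656 in: entire storm abstracted, Q = 0.

Q = 0 in ≈ 0.000 in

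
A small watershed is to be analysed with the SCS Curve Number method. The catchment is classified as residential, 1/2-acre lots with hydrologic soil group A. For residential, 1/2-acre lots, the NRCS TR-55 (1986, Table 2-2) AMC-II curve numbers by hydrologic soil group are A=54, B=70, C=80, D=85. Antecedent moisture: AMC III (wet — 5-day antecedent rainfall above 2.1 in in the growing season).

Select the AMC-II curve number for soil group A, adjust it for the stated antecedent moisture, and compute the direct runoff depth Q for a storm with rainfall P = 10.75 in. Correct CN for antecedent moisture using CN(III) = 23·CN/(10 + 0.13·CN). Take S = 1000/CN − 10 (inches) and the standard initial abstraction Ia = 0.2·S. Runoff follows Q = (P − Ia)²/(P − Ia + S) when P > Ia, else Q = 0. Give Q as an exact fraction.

NRCS table: residential, 1/2-acre lots, soil group A → CN(II) = 54
Adjust CN=54 to AMC III: 23·54/(10 + 0.13·54) → 1242 ÷ (851/50) = 2700/37 ≈ 72.973
Retention S: 1000/CN − 10 with CN=72.973 → S = 100/27 ≈ 3.704 in
Initial abstraction Ia = S/5 = (100/27)/5 = 20/27 ≈ 0.741 in
Excess rainfall: 10.750 − 0.741 = 10.009 in; P > Ia so Q > 0
Q: (1081/108)² ÷ (1481/108) = 1168561/159948 in (≈ 7.306 in)

Q = 1168561/159948 in ≈ 7.306 in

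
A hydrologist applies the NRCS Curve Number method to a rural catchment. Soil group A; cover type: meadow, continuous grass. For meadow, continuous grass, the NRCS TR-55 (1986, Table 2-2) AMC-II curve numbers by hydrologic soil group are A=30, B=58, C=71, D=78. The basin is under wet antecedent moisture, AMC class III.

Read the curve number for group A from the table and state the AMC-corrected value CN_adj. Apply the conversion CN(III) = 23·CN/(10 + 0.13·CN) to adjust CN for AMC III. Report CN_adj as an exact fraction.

NRCS table: meadow, continuous grass, soil group A → CN(II) = 30
CN(III) from CN(II)=30: (23·30)/(10 + 0.13·30) = 6900/139 ≈ 49.640

CN_adj = 6900/139 ≈ 49.640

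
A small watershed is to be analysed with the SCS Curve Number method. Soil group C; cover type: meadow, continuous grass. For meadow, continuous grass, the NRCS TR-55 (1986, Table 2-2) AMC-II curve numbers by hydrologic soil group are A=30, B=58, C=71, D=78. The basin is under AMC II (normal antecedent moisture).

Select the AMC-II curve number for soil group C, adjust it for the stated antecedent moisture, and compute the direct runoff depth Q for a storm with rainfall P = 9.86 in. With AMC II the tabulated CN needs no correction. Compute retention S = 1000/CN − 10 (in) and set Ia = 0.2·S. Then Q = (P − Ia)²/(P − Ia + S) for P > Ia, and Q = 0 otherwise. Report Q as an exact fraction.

Q = 35538021/5704850 in ≈ 6.229 in

NRCS table: meadow, continuous grass, soil group C → CN(II) = 71
Average conditions: CN = 71 (no AMC adjustment).
S = 1000/71 − 10 = 290/71 in ≈ 4.085 in
Initial abstraction Ia = S/5 = (290/71)/5 = 58/71 ≈ 0.817 in
P − Ia = 9.860 − 0.817 = 32103/3550 ≈ 9.043 in (> 0, runoff occurs)
Q = (32103/3550)²/((32103/3550) + 290/71) = (1030602609/12602500)/(46603/3550) = 35538021/5704850 in ≈ 6.229 in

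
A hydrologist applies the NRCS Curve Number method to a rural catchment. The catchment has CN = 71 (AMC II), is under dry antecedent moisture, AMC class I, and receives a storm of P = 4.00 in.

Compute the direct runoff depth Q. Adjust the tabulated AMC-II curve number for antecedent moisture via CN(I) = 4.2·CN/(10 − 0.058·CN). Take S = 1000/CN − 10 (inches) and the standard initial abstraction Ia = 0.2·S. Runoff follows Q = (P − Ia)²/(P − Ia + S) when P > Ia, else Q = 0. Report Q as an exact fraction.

Q = 2347024/6546981 in ≈ 0.358 in

Dry (AMC I): CN(I) = 4.2·71/(10 − 0.058·71) = (1491/5)/(2941/500) = 149100/2941 ≈ 50.697
Retention S: 1000/CN − 10 with CN=50.697 → S = 14500/1491 ≈ 9.725 in
Initial abstraction Ia = S/5 = (14500/1491)/5 = 2900/1491 ≈ 1.945 in
Excess rainfall: 4.000 − 1.945 = 2.055 in; P > Ia so Q > 0
Q: (3064/1491)² ÷ (17564/1491) = 2347024/6546981 in (≈ 0.358 in)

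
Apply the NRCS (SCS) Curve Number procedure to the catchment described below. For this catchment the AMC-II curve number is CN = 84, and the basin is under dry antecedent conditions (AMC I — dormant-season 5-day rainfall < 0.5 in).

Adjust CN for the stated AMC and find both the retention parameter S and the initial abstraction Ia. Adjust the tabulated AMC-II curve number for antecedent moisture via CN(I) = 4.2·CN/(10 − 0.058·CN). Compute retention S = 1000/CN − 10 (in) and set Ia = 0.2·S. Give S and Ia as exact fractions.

Adjust CN=84 to AMC I: 4.2·84/(10 − 0.058·84) → (1764/5) ÷ (641/125) = 44100/641 ≈ 68.799
Retention S: 1000/CN − 10 with CN=68.799 → S = 2000/441 ≈ 4.535 in
Ia = 0.2·(2000/441) = 400/441 in ≈ 0.907 in

S = 2000/441 in ≈ 4.535 in; Ia = 400/441 in ≈ 0.907 in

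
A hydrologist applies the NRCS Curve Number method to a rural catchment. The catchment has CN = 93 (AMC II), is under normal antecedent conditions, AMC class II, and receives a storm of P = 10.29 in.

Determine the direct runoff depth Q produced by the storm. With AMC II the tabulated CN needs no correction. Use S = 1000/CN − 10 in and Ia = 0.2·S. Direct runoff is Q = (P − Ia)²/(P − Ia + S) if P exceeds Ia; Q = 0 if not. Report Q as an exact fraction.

Q = 1270274887/134580300 in ≈ 9.439 in

CN(II) = 93; AMC II needs no correction.
Max retention: S = 1000/93 − 10 = 70/93 in (≈ 0.753 in)
Ia = 0.2S: 0.2·0.753 = 0.151 in (exactly 14/93)
Excess rainfall: 10.290 − 0.151 = 10.139 in; P > Ia so Q > 0
Runoff Q = (P−Ia)²/(P−Ia+S) = (10.139)²/(10.139+0.753) = 1270274887/134580300 ≈ 9.439 in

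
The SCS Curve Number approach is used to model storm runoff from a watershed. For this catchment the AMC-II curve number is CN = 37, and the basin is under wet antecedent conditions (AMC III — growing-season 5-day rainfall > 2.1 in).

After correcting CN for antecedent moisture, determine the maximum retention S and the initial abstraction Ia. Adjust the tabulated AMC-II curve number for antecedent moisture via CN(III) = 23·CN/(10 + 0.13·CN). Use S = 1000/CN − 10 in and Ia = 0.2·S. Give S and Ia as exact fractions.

S = 6300/851 in ≈ 7.403 in; Ia = 1260/851 in ≈ 1.481 in

CN(III) from CN(II)=37: (23·37)/(10 + 0.13·37) = 85100/1481 ≈ 57.461
S = 1000/(85100/1481) − 10 = 6300/851 in ≈ 7.403 in
Ia = 0.2S: 0.2·7.403 = 1.481 in (exactly 1260/851)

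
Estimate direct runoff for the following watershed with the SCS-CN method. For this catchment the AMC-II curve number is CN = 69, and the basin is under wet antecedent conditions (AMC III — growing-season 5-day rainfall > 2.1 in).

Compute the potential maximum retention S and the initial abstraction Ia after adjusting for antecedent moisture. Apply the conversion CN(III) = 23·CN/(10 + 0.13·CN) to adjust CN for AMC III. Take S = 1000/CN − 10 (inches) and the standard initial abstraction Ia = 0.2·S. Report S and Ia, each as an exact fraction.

S = 3100/1587 in ≈ 1.953 in; Ia = 620/1587 in ≈ 0.391 in

Adjust CN=69 to AMC III: 23·69/(10 + 0.13·69) → 1587 ÷ (1897/100) = 158700/1897 ≈ 83.658
Max retention: S = 1000/(158700/1897) − 10 = 3100/1587 in (≈ 1.953 in)
Initial abstraction Ia = S/5 = (3100/1587)/5 = 620/1587 ≈ 0.391 in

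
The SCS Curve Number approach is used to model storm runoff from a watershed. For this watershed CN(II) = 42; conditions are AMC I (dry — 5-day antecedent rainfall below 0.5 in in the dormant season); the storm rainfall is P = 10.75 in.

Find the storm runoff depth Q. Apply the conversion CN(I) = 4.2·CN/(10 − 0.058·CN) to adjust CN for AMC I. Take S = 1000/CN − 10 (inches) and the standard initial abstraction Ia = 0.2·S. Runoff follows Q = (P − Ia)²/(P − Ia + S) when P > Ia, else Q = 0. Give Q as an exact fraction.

Adjust CN=42 to AMC I: 4.2·42/(10 − 0.058·42) → (882/5) ÷ (1891/250) = 44100/1891 ≈ 23.321
Retention S: 1000/CN − 10 with CN=23.321 → S = 14500/441 ≈ 32.880 in
Initial abstraction Ia = S/5 = (14500/441)/5 = 2900/441 ≈ 6.576 in
P − Ia = 10.750 − 6.576 = 7363/1764 ≈ 4.174 in (> 0, runoff occurs)
Runoff Q = (P−Ia)²/(P−Ia+S) = (4.174)²/(4.174+32.880) = 54213769/115300332 ≈ 0.470 in

Q = 54213769/115300332 in ≈ 0.470 in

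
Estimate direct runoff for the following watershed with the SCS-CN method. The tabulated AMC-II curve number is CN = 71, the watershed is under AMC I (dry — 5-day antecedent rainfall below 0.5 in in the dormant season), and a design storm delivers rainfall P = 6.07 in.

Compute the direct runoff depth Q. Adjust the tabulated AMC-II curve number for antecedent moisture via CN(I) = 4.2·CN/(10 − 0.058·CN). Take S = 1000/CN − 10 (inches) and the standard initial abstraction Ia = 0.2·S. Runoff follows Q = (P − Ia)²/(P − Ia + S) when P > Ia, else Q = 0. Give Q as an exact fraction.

Q = 378270511369/307897016700 in ≈ 1.229 in

Dry (AMC I): CN(I) = 4.2·71/(10 − 0.058·71) = (1491/5)/(2941/500) = 149100/2941 ≈ 50.697
Max retention: S = 1000/(149100/2941) − 10 = 14500/1491 in (≈ 9.725 in)
Ia = 0.2·(14500/1491) = 2900/1491 in ≈ 1.945 in
P − Ia = 6.070 − 1.945 = 615037/149100 ≈ 4.125 in (> 0, runoff occurs)
Q: (615037/149100)² ÷ (2065037/149100) = 378270511369/307897016700 in (≈ 1.229 in)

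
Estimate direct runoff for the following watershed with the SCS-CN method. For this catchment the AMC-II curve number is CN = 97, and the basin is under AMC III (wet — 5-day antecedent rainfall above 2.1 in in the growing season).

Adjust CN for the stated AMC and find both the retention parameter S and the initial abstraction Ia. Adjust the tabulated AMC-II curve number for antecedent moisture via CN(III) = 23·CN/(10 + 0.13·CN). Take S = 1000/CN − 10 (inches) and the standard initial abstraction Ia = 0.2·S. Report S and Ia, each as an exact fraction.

S = 300/2231 in ≈ 0.134 in; Ia = 60/2231 in ≈ 0.027 in

CN(III) from CN(II)=97: (23·97)/(10 + 0.13·97) = 223100/2261 ≈ 98.673
Max retention: S = 1000/(223100/2261) − 10 = 300/2231 in (≈ 0.134 in)
Initial abstraction Ia = S/5 = (300/2231)/5 = 60/2231 ≈ 0.027 in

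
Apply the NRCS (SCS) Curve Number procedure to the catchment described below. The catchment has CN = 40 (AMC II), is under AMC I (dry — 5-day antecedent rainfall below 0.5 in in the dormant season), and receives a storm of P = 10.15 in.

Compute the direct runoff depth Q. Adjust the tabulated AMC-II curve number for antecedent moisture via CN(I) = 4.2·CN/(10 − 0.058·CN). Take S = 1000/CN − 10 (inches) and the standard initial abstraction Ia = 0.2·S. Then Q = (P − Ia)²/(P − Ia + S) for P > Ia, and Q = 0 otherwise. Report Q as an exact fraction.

Q = 177241/758940 in ≈ 0.234 in

CN(I) from CN(II)=40: (4.2·40)/(10 − 0.058·40) = 175/8 ≈ 21.875
Max retention: S = 1000/(175/8) − 10 = 250/7 in (≈ 35.714 in)
Ia = 0.2·(250/7) = 50/7 in ≈ 7.143 in
Since P=10.150 > Ia=7.143: effective rainfall P−Ia = 421/140 in
Runoff Q = (P−Ia)²/(P−Ia+S) = (3.007)²/(3.007+35.714) = 177241/758940 ≈ 0.234 in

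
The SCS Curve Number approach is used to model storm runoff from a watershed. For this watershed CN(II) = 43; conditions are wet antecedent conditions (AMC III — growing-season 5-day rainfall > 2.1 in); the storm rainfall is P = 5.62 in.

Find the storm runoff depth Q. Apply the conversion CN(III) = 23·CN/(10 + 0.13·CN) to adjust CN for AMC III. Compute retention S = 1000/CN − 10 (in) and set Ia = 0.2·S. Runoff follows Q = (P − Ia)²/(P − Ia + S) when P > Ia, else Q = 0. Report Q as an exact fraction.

Wet (AMC III): CN(III) = 23·43/(10 + 0.13·43) = 989/(1559/100) = 98900/1559 ≈ 63.438
Retention S: 1000/CN − 10 with CN=63.438 → S = 5700/989 ≈ 5.763 in
Ia = 0.2·(5700/989) = 1140/989 in ≈ 1.153 in
P − Ia = 5.620 − 1.153 = 220909/49450 ≈ 4.467 in (> 0, runoff occurs)
Q = (220909/49450)²/((220909/49450) + 5700/989) = (48800786281/2445302500)/(505909/49450) = 48800786281/25017200050 in ≈ 1.951 in

Q = 48800786281/25017200050 in ≈ 1.951 in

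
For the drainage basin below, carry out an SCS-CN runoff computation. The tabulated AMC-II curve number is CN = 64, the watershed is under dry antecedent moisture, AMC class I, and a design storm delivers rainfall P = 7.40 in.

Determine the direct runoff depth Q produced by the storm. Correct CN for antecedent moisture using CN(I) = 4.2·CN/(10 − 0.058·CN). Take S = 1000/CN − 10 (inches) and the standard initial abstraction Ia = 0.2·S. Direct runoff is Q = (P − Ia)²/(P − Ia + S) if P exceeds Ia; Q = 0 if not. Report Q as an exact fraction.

Adjust CN=64 to AMC I: 4.2·64/(10 − 0.058·64) → (1344/5) ÷ (786/125) = 5600/131 ≈ 42.748
S = 1000/(5600/131) − 10 = 375/28 in ≈ 13.393 in
Initial abstraction Ia = S/5 = (375/28)/5 = 75/28 ≈ 2.679 in
Since P=7.400 > Ia=2.679: effective rainfall P−Ia = 661/140 in
Runoff Q = (P−Ia)²/(P−Ia+S) = (4.721)²/(4.721+13.393) = 436921/355040 ≈ 1.231 in

Q = 436921/355040 in ≈ 1.231 in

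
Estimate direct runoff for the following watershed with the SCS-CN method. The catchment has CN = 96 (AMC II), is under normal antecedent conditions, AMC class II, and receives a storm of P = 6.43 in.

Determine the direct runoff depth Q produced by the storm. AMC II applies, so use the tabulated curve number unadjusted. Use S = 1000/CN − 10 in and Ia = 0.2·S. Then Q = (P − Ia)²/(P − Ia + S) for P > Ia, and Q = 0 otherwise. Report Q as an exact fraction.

Q = 906304/152175 in ≈ 5.956 in

Average conditions: CN = 96 (no AMC adjustment).
S = 1000/96 − 10 = 5/12 in ≈ 0.417 in
Ia = 0.2S: 0.2·0.417 = 0.083 in (exactly 1/12)
P − Ia = 6.430 − 0.083 = 476/75 ≈ 6.347 in (> 0, runoff occurs)
Runoff Q = (P−Ia)²/(P−Ia+S) = (6.347)²/(6.347+0.417) = 906304/152175 ≈ 5.956 in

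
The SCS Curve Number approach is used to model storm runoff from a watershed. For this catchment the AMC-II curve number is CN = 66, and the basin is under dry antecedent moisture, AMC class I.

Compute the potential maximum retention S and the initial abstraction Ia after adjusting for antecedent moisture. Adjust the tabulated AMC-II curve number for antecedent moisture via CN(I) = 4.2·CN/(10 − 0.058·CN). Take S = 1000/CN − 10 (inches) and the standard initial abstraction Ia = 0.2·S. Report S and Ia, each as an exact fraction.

CN(I) from CN(II)=66: (4.2·66)/(10 − 0.058·66) = 69300/1543 ≈ 44.913
S = 1000/(69300/1543) − 10 = 8500/693 in ≈ 12.266 in
Ia = 0.2S: 0.2·12.266 = 2.453 in (exactly 1700/693)

S = 8500/693 in ≈ 12.266 in; Ia = 1700/693 in ≈ 2.453 in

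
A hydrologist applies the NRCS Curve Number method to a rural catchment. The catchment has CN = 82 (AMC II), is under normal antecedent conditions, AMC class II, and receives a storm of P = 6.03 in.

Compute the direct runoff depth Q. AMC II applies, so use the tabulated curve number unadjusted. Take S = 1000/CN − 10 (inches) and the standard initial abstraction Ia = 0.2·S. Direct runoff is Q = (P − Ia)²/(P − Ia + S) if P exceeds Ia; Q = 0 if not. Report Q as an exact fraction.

Q = 58384881/14542700 in ≈ 4.015 in

Average conditions: CN = 82 (no AMC adjustment).
Retention S: 1000/CN − 10 with CN=82.000 → S = 90/41 ≈ 2.195 in
Ia = 0.2S: 0.2·2.195 = 0.439 in (exactly 18/41)
Excess rainfall: 6.030 − 0.439 = 5.591 in; P > Ia so Q > 0
Q = (22923/4100)²/((22923/4100) + 90/41) = (525463929/16810000)/(31923/4100) = 58384881/14542700 in ≈ 4.015 in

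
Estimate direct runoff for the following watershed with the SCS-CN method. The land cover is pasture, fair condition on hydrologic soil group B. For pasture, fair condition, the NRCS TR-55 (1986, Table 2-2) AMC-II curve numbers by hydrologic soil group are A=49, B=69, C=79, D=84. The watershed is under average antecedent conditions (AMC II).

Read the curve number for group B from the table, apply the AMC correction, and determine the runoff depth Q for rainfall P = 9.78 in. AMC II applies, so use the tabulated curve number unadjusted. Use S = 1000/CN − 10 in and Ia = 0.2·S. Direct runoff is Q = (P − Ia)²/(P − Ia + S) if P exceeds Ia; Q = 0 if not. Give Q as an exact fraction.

NRCS table: pasture, fair condition, soil group B → CN(II) = 69
AMC II — tabulated CN = 69 applies directly.
S = 1000/69 − 10 = 310/69 in ≈ 4.493 in
Ia = 0.2·(310/69) = 62/69 in ≈ 0.899 in
Since P=9.780 > Ia=0.899: effective rainfall P−Ia = 30641/3450 in
Q: (30641/3450)² ÷ (46141/3450) = 938870881/159186450 in (≈ 5.898 in)

Q = 938870881/159186450 in ≈ 5.898 in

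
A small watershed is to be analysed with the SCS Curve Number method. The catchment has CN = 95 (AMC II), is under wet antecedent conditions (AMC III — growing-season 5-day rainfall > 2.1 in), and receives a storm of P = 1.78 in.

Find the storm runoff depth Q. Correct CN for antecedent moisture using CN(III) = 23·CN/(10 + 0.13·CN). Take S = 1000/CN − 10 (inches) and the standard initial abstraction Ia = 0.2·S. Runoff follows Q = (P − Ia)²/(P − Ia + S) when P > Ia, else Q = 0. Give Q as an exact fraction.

Q = 1435879449/937212050 in ≈ 1.532 in

Wet (AMC III): CN(III) = 23·95/(10 + 0.13·95) = 2185/(447/20) = 43700/447 ≈ 97.763
Retention S: 1000/CN − 10 with CN=97.763 → S = 100/437 ≈ 0.229 in
Ia = 0.2·(100/437) = 20/437 in ≈ 0.046 in
P − Ia = 1.780 − 0.046 = 37893/21850 ≈ 1.734 in (> 0, runoff occurs)
Runoff Q = (P−Ia)²/(P−Ia+S) = (1.734)²/(1.734+0.229) = 1435879449/937212050 ≈ 1.532 in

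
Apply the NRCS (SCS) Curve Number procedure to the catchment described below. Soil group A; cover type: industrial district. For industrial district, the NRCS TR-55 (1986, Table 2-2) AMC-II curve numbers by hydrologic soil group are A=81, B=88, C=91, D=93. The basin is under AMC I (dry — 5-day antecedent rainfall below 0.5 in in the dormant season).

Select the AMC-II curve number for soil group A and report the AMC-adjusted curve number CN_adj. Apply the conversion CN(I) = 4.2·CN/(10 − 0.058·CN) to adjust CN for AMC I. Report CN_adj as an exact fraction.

NRCS table: industrial district, soil group A → CN(II) = 81
CN(I) from CN(II)=81: (4.2·81)/(10 − 0.058·81) = 170100/2651 ≈ 64.164

CN_adj = 170100/2651 ≈ 64.164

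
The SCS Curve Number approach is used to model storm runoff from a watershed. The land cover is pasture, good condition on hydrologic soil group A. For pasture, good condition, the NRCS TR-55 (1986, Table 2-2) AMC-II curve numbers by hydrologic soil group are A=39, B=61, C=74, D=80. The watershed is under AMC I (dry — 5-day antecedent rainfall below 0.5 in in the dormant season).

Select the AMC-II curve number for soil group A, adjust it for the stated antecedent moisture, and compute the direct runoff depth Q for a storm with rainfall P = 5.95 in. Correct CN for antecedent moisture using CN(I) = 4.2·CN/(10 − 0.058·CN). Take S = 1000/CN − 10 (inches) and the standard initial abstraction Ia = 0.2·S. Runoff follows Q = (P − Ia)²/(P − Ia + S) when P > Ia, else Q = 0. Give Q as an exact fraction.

NRCS table: pasture, good condition, soil group A → CN(II) = 39
Dry (AMC I): CN(I) = 4.2·39/(10 − 0.058·39) = (819/5)/(3869/500) = 81900/3869 ≈ 21.168
S = 1000/(81900/3869) − 10 = 30500/819 in ≈ 37.241 in
Ia = 0.2S: 0.2·37.241 = 7.448 in (exactly 6100/819)
P = 5.950 ≤ Ia = 7.448 in: entire storm abstracted, Q = 0.

Q = 0 in ≈ 0.000 in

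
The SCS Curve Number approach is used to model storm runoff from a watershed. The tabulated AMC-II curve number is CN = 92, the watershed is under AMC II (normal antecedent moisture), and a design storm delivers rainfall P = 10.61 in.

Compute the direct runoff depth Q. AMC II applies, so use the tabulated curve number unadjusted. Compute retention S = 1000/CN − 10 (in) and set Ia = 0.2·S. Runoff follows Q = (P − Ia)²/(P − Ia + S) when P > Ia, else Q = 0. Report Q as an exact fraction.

Q = 576144009/59806900 in ≈ 9.633 in

CN(II) = 92; AMC II needs no correction.
Retention S: 1000/CN − 10 with CN=92.000 → S = 20/23 ≈ 0.870 in
Ia = 0.2S: 0.2·0.870 = 0.174 in (exactly 4/23)
Excess rainfall: 10.610 − 0.174 = 10.436 in; P > Ia so Q > 0
Q: (24003/2300)² ÷ (26003/2300) = 576144009/59806900 in (≈ 9.633 in)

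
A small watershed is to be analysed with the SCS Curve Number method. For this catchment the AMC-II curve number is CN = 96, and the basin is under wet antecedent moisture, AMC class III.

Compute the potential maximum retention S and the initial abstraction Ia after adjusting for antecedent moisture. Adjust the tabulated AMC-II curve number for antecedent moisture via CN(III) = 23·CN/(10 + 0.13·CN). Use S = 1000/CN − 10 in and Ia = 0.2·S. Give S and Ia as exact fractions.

S = 25/138 in ≈ 0.181 in; Ia = 5/138 in ≈ 0.036 in

Wet (AMC III): CN(III) = 23·96/(10 + 0.13·96) = 2208/(562/25) = 27600/281 ≈ 98.221
S = 1000/(27600/281) − 10 = 25/138 in ≈ 0.181 in
Initial abstraction Ia = S/5 = (25/138)/5 = 5/138 ≈ 0.036 in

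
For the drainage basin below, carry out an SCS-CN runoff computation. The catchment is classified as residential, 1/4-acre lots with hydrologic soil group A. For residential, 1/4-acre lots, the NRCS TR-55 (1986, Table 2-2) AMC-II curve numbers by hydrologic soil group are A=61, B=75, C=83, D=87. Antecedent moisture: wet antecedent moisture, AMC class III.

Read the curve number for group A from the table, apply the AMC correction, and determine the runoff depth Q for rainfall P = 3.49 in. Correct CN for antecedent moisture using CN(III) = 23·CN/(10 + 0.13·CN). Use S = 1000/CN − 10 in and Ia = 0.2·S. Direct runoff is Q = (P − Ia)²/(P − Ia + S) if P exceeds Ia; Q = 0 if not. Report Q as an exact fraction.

Q = 169453252609/112471074100 in ≈ 1.507 in

NRCS table: residential, 1/4-acre lots, soil group A → CN(II) = 61
Adjust CN=61 to AMC III: 23·61/(10 + 0.13·61) → 1403 ÷ (1793/100) = 140300/1793 ≈ 78.249
S = 1000/(140300/1793) − 10 = 3900/1403 in ≈ 2.780 in
Initial abstraction Ia = S/5 = (3900/1403)/5 = 780/1403 ≈ 0.556 in
Since P=3.490 > Ia=0.556: effective rainfall P−Ia = 411647/140300 in
Q: (411647/140300)² ÷ (801647/140300) = 169453252609/112471074100 in (≈ 1.507 in)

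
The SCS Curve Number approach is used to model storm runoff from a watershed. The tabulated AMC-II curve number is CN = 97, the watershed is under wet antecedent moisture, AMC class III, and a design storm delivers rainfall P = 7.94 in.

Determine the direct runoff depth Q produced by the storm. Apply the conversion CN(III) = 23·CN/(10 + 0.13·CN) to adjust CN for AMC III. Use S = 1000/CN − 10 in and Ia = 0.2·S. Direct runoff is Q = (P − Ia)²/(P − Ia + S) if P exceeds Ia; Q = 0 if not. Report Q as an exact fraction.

Wet (AMC III): CN(III) = 23·97/(10 + 0.13·97) = 2231/(2261/100) = 223100/2261 ≈ 98.673
Retention S: 1000/CN − 10 with CN=98.673 → S = 300/2231 ≈ 0.134 in
Ia = 0.2S: 0.2·0.134 = 0.027 in (exactly 60/2231)
Excess rainfall: 7.940 − 0.027 = 7.913 in; P > Ia so Q > 0
Runoff Q = (P−Ia)²/(P−Ia+S) = (7.913)²/(7.913+0.134) = 779171647849/100139215850 ≈ 7.781 in

Q = 779171647849/100139215850 in ≈ 7.781 in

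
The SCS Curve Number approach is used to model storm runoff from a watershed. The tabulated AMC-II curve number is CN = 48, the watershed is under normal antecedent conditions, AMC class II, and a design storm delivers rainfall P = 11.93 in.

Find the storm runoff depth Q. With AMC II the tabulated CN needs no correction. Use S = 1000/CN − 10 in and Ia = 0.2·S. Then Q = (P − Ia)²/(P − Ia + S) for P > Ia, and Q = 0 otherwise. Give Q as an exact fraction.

Average conditions: CN = 48 (no AMC adjustment).
Max retention: S = 1000/48 − 10 = 65/6 in (≈ 10.833 in)
Initial abstraction Ia = S/5 = (65/6)/5 = 13/6 ≈ 2.167 in
Since P=11.930 > Ia=2.167: effective rainfall P−Ia = 2929/300 in
Q = (2929/300)²/((2929/300) + 65/6) = (8579041/90000)/(6179/300) = 8579041/1853700 in ≈ 4.628 in

Q = 8579041/1853700 in ≈ 4.628 in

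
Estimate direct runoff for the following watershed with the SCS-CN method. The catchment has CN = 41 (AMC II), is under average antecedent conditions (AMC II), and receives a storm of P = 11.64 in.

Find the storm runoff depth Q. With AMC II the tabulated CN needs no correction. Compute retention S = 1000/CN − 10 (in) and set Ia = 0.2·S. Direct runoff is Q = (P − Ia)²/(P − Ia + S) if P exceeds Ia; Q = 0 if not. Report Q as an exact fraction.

Average conditions: CN = 41 (no AMC adjustment).
Retention S: 1000/CN − 10 with CN=41.000 → S = 590/41 ≈ 14.390 in
Ia = 0.2S: 0.2·14.390 = 2.878 in (exactly 118/41)
Since P=11.640 > Ia=2.878: effective rainfall P−Ia = 8981/1025 in
Runoff Q = (P−Ia)²/(P−Ia+S) = (8.762)²/(8.762+14.390) = 80658361/24324275 ≈ 3.316 in

Q = 80658361/24324275 in ≈ 3.316 in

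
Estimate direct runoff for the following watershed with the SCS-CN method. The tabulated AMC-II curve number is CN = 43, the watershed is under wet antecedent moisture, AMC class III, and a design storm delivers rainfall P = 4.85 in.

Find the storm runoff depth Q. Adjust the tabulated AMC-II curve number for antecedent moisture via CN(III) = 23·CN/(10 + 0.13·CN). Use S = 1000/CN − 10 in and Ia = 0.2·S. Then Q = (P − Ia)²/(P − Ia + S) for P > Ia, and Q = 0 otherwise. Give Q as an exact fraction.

Q = 5348435689/3701490740 in ≈ 1.445 in

Wet (AMC III): CN(III) = 23·43/(10 + 0.13·43) = 989/(1559/100) = 98900/1559 ≈ 63.438
Retention S: 1000/CN − 10 with CN=63.438 → S = 5700/989 ≈ 5.763 in
Initial abstraction Ia = S/5 = (5700/989)/5 = 1140/989 ≈ 1.153 in
Since P=4.850 > Ia=1.153: effective rainfall P−Ia = 73133/19780 in
Runoff Q = (P−Ia)²/(P−Ia+S) = (3.697)²/(3.697+5.763) = 5348435689/3701490740 ≈ 1.445 in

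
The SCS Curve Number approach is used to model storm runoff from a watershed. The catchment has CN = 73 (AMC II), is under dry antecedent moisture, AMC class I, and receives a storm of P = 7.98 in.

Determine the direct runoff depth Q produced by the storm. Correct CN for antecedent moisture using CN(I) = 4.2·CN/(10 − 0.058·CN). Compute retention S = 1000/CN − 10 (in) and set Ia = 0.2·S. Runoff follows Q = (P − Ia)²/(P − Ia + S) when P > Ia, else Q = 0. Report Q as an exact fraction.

Q = 8415238107/3269454650 in ≈ 2.574 in

CN(I) from CN(II)=73: (4.2·73)/(10 − 0.058·73) = 51100/961 ≈ 53.174
S = 1000/(51100/961) − 10 = 4500/511 in ≈ 8.806 in
Ia = 0.2·(4500/511) = 900/511 in ≈ 1.761 in
Since P=7.980 > Ia=1.761: effective rainfall P−Ia = 158889/25550 in
Q = (158889/25550)²/((158889/25550) + 4500/511) = (25245714321/652802500)/(383889/25550) = 8415238107/3269454650 in ≈ 2.574 in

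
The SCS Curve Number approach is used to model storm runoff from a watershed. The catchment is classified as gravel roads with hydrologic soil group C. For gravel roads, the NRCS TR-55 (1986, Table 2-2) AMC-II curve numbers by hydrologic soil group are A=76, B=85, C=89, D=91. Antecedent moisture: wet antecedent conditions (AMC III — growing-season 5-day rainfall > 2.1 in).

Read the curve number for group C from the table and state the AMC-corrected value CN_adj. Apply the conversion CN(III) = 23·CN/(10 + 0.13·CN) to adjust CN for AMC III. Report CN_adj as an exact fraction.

NRCS table: gravel roads, soil group C → CN(II) = 89
Wet (AMC III): CN(III) = 23·89/(10 + 0.13·89) = 2047/(2157/100) = 204700/2157 ≈ 94.900

CN_adj = 204700/2157 ≈ 94.900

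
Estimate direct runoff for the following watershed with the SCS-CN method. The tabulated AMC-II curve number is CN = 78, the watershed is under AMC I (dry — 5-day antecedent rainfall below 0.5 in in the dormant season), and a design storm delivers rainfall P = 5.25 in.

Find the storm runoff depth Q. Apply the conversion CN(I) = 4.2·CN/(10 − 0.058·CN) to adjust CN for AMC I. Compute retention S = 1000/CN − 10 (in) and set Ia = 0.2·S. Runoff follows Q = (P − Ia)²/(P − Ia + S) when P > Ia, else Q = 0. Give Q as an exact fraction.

Adjust CN=78 to AMC I: 4.2·78/(10 − 0.058·78) → (1638/5) ÷ (1369/250) = 81900/1369 ≈ 59.825
Max retention: S = 1000/(81900/1369) − 10 = 5500/819 in (≈ 6.716 in)
Initial abstraction Ia = S/5 = (5500/819)/5 = 1100/819 ≈ 1.343 in
Excess rainfall: 5.250 − 1.343 = 3.907 in; P > Ia so Q > 0
Q = (12799/3276)²/((12799/3276) + 5500/819) = (163814401/10732176)/(34799/3276) = 163814401/114001524 in ≈ 1.437 in

Q = 163814401/114001524 in ≈ 1.437 in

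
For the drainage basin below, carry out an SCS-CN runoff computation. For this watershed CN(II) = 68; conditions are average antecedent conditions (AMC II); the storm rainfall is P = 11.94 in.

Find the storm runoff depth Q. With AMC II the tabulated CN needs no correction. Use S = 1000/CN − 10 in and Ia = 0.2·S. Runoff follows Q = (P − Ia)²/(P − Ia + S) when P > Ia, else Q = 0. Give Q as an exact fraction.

Q = 87403801/11346650 in ≈ 7.703 in

CN(II) = 68; AMC II needs no correction.
S = 1000/68 − 10 = 80/17 in ≈ 4.706 in
Initial abstraction Ia = S/5 = (80/17)/5 = 16/17 ≈ 0.941 in
Since P=11.940 > Ia=0.941: effective rainfall P−Ia = 9349/850 in
Q = (9349/850)²/((9349/850) + 80/17) = (87403801/722500)/(13349/850) = 87403801/11346650 in ≈ 7.703 in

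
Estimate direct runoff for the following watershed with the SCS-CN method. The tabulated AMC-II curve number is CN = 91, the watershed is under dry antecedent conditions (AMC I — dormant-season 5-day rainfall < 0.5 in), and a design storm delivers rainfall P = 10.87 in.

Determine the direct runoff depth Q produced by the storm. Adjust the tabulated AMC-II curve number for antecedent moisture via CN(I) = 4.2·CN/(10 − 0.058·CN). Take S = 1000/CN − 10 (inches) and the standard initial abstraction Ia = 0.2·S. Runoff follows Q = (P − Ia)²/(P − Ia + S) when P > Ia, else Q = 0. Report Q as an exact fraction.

Q = 438798931561/51751090300 in ≈ 8.479 in

CN(I) from CN(II)=91: (4.2·91)/(10 − 0.058·91) = 63700/787 ≈ 80.940
S = 1000/(63700/787) − 10 = 1500/637 in ≈ 2.355 in
Ia = 0.2·(1500/637) = 300/637 in ≈ 0.471 in
Since P=10.870 > Ia=0.471: effective rainfall P−Ia = 662419/63700 in
Runoff Q = (P−Ia)²/(P−Ia+S) = (10.399)²/(10.399+2.355) = 438798931561/51751090300 ≈ 8.479 in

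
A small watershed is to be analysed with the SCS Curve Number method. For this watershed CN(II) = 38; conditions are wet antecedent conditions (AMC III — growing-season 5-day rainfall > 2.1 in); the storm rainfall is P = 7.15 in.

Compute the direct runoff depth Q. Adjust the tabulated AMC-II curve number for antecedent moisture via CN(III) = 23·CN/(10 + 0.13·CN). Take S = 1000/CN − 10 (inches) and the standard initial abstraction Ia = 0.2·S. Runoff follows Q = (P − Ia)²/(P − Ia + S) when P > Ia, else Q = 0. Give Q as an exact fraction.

Q = 2509108281/979675340 in ≈ 2.561 in

CN(III) from CN(II)=38: (23·38)/(10 + 0.13·38) = 43700/747 ≈ 58.501
Max retention: S = 1000/(43700/747) − 10 = 3100/437 in (≈ 7.094 in)
Ia = 0.2·(3100/437) = 620/437 in ≈ 1.419 in
Excess rainfall: 7.150 − 1.419 = 5.731 in; P > Ia so Q > 0
Q: (50091/8740)² ÷ (112091/8740) = 2509108281/979675340 in (≈ 2.561 in)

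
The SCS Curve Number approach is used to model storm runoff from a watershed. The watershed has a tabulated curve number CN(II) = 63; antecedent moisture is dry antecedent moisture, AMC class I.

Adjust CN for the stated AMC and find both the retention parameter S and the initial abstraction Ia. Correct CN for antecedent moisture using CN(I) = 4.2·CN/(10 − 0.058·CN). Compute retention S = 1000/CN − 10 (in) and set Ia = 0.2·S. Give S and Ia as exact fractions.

Dry (AMC I): CN(I) = 4.2·63/(10 − 0.058·63) = (1323/5)/(3173/500) = 132300/3173 ≈ 41.696
S = 1000/(132300/3173) − 10 = 18500/1323 in ≈ 13.983 in
Initial abstraction Ia = S/5 = (18500/1323)/5 = 3700/1323 ≈ 2.797 in

S = 18500/1323 in ≈ 13.983 in; Ia = 3700/1323 in ≈ 2.797 in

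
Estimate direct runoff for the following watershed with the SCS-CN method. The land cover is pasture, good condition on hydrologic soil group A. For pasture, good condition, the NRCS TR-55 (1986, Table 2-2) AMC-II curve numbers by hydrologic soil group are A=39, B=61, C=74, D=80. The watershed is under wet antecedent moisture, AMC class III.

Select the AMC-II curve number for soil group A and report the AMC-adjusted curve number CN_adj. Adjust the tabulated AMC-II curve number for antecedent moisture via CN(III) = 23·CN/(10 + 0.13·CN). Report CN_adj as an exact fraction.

NRCS table: pasture, good condition, soil group A → CN(II) = 39
Adjust CN=39 to AMC III: 23·39/(10 + 0.13·39) → 897 ÷ (1507/100) = 89700/1507 ≈ 59.522

CN_adj = 89700/1507 ≈ 59.522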